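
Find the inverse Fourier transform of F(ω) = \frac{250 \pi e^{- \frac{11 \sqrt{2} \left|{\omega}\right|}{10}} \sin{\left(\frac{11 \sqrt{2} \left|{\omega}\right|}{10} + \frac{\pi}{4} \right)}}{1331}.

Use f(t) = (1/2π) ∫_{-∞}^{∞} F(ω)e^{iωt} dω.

f(t) = \frac{2}{t^{4} + \frac{14641}{625}}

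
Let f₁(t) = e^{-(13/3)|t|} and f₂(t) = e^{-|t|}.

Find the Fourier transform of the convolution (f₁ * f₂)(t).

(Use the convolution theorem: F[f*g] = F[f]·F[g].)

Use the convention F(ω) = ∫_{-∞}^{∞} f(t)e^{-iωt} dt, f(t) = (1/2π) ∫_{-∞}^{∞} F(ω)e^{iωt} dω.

F[f₁*f₂](ω) = \frac{156}{\left(\omega^{2} + 1\right) \left(9 \omega^{2} + 169\right)}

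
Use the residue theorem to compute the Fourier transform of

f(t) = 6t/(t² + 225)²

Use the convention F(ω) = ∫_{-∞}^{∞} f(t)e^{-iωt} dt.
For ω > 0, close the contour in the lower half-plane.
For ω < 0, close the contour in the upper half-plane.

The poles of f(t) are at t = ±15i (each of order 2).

Let g(z) = f(z)e^{-iωz}; for large |z| the factor e^{-iωz} decays in the lower half-plane when ω > 0 and in the upper half-plane when ω < 0.

Case ω > 0 (lower half-plane, clockwise contour ⇒ F(ω) = -2πi·ΣRes):
  Res_{z = - 15 i} g(z) = \frac{\omega e^{- 15 \omega}}{10} (pole of order 2)
  F(ω) = -2πi·ΣRes = - \frac{i \pi \omega e^{- 15 \omega}}{5}

Case ω < 0 (upper half-plane, counterclockwise contour ⇒ F(ω) = +2πi·ΣRes):
  Res_{z = 15 i} g(z) = - \frac{\omega e^{15 \omega}}{10} (pole of order 2)
  F(ω) = 2πi·ΣRes = - \frac{i \pi \omega e^{15 \omega}}{5}

Both cases combine into a single formula in |ω|:

F(ω) = - \frac{i \pi \omega e^{- 15 \left|{\omega}\right|}}{5}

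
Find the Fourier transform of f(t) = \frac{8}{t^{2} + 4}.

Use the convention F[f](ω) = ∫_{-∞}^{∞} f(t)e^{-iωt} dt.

F(ω) = 4 \pi e^{- 2 \left|{\omega}\right|}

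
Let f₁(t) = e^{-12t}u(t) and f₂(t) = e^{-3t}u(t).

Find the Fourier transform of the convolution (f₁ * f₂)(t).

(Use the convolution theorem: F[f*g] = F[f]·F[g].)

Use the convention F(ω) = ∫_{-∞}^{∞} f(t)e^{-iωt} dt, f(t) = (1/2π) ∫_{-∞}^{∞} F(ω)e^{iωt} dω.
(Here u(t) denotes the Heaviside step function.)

F[f₁*f₂](ω) = \frac{1}{\left(i \omega + 3\right) \left(i \omega + 12\right)}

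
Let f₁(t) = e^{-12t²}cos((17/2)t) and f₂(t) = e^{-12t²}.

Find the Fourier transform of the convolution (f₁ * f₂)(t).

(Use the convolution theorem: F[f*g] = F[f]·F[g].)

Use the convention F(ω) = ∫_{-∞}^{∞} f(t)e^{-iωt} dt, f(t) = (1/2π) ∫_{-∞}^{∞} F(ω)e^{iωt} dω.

F[f₁*f₂](ω) = \frac{\pi \left(e^{\frac{17 \omega}{24}} + 1\right) e^{- \frac{\omega^{2}}{24} - \frac{17 \omega}{48} - \frac{289}{192}}}{24}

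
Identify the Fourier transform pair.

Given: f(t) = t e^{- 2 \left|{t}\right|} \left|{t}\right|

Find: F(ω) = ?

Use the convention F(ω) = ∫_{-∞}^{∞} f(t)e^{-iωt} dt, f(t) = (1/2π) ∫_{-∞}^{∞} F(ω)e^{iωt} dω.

F(ω) = \frac{4 i \omega \left(\omega^{2} - 12\right)}{\left(\omega^{2} + 4\right)^{3}}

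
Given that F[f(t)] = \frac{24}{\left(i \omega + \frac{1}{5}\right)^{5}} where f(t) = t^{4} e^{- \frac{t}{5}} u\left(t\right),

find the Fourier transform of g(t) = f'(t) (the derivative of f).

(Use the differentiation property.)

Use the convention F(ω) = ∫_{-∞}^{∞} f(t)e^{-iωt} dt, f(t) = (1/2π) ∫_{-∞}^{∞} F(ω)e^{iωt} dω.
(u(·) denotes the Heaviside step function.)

F[g](ω) = \frac{75000 i \omega}{\left(5 i \omega + 1\right)^{5}}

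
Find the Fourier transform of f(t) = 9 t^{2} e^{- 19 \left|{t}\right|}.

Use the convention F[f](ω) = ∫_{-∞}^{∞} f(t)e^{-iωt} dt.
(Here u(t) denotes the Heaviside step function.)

F(ω) = \frac{684 \left(361 - 3 \omega^{2}\right)}{\left(\omega^{2} + 361\right)^{3}}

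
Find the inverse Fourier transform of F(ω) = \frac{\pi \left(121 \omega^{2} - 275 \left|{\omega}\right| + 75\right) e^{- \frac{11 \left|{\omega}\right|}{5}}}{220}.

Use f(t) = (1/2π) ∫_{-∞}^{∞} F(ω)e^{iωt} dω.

f(t) = \frac{2 t^{4}}{\left(t^{2} + \frac{121}{25}\right)^{3}}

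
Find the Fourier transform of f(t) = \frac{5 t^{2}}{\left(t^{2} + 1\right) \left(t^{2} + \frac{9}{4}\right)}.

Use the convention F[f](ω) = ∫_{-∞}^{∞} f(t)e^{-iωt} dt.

F(ω) = - 4 \pi e^{- \left|{\omega}\right|} + 6 \pi e^{- \frac{3 \left|{\omega}\right|}{2}}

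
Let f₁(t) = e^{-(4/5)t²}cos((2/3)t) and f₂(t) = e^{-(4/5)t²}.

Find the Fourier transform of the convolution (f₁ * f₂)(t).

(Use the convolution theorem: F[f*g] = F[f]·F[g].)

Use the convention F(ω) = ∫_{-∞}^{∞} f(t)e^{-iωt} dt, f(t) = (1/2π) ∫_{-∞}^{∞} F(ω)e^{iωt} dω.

F[f₁*f₂](ω) = \frac{5 \pi \left(e^{\frac{5 \omega}{6}} + 1\right) e^{- \frac{5 \omega^{2}}{8} - \frac{5 \omega}{12} - \frac{5}{36}}}{8}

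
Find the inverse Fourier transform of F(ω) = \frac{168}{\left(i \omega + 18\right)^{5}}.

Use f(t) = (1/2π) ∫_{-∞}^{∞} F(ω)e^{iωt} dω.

f(t) = 7 t^{4} e^{- 18 t} u\left(t\right)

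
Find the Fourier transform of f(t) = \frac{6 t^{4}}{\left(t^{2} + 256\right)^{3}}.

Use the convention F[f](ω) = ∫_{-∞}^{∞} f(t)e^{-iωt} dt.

F(ω) = \frac{3 \pi \left(256 \omega^{2} - 80 \left|{\omega}\right| + 3\right) e^{- 16 \left|{\omega}\right|}}{64}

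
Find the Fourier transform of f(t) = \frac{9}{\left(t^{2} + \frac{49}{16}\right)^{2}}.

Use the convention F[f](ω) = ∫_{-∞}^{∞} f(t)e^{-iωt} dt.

F(ω) = \frac{72 \pi \left(7 \left|{\omega}\right| + 4\right) e^{- \frac{7 \left|{\omega}\right|}{4}}}{343}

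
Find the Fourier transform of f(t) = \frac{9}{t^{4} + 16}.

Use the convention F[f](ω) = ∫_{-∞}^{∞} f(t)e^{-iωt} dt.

F(ω) = \frac{9 \pi e^{- \sqrt{2} \left|{\omega}\right|} \sin{\left(\sqrt{2} \left|{\omega}\right| + \frac{\pi}{4} \right)}}{8}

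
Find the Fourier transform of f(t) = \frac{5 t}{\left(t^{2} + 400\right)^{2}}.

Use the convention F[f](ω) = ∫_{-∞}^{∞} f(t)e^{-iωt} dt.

F(ω) = - \frac{i \pi \omega e^{- 20 \left|{\omega}\right|}}{8}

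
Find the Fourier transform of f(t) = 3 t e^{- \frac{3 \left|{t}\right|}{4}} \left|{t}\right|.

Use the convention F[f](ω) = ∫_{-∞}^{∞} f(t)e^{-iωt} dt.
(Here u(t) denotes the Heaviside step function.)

F(ω) = \frac{3072 i \omega \left(16 \omega^{2} - 27\right)}{\left(16 \omega^{2} + 9\right)^{3}}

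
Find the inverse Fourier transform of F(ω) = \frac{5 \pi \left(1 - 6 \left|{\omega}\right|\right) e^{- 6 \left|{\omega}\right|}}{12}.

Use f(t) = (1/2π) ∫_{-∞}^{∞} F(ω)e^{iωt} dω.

f(t) = \frac{5 t^{2}}{\left(t^{2} + 36\right)^{2}}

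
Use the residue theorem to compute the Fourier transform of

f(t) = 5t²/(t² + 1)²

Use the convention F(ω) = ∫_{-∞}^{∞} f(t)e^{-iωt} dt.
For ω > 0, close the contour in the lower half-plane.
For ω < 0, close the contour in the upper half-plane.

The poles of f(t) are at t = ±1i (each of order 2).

Let g(z) = f(z)e^{-iωz}; for large |z| the factor e^{-iωz} decays in the lower half-plane when ω > 0 and in the upper half-plane when ω < 0.

Case ω > 0 (lower half-plane, clockwise contour ⇒ F(ω) = -2πi·ΣRes):
  Res_{z = - i} g(z) = \frac{5 i \left(1 - \omega\right) e^{- \omega}}{4} (pole of order 2)
  F(ω) = -2πi·ΣRes = \frac{5 \pi \left(1 - \omega\right) e^{- \omega}}{2}

Case ω < 0 (upper half-plane, counterclockwise contour ⇒ F(ω) = +2πi·ΣRes):
  Res_{z = i} g(z) = \frac{5 i \left(- \omega - 1\right) e^{\omega}}{4} (pole of order 2)
  F(ω) = 2πi·ΣRes = \frac{5 \pi \left(\omega + 1\right) e^{\omega}}{2}

Both cases combine into a single formula in |ω|:

F(ω) = \frac{5 \pi \left(1 - \left|{\omega}\right|\right) e^{- \left|{\omega}\right|}}{2}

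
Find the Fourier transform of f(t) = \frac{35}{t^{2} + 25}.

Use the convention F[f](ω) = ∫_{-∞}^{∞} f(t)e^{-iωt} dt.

F(ω) = 7 \pi e^{- 5 \left|{\omega}\right|}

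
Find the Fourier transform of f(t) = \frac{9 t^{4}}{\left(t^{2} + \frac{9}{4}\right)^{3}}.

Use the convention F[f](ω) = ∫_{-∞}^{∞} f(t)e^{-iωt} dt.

F(ω) = \frac{9 \pi \left(3 \omega^{2} - 10 \left|{\omega}\right| + 4\right) e^{- \frac{3 \left|{\omega}\right|}{2}}}{16}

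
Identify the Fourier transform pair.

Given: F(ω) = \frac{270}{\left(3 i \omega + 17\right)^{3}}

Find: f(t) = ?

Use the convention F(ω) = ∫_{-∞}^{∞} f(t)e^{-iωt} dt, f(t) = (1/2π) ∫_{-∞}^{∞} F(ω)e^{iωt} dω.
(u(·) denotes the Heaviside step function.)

f(t) = 5 t^{2} e^{- \frac{17 t}{3}} u\left(t\right)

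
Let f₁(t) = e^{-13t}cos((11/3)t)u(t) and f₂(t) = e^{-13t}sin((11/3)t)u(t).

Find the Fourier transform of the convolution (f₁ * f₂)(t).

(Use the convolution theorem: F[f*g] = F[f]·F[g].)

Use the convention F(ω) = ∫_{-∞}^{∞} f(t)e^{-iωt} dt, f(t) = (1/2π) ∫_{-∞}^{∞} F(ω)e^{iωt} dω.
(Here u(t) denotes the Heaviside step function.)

F[f₁*f₂](ω) = \frac{297 \left(i \omega + 13\right)}{\left(9 \left(i \omega + 13\right)^{2} + 121\right)^{2}}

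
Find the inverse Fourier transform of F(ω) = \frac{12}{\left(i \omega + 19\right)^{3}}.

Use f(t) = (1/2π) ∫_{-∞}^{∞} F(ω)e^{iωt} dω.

f(t) = 6 t^{2} e^{- 19 t} u\left(t\right)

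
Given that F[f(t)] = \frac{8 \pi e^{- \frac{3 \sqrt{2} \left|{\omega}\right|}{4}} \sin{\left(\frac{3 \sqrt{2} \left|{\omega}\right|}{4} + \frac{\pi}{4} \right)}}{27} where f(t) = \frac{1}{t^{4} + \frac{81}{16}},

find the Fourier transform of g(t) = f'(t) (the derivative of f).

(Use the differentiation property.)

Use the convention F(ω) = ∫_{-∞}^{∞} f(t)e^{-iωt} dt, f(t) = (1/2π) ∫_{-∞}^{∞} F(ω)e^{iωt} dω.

F[g](ω) = \frac{8 i \pi \omega e^{- \frac{3 \sqrt{2} \left|{\omega}\right|}{4}} \sin{\left(\frac{3 \sqrt{2} \left|{\omega}\right|}{4} + \frac{\pi}{4} \right)}}{27}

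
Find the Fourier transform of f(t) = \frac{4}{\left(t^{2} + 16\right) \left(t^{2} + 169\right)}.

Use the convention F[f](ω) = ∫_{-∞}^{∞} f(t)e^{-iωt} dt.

F(ω) = \frac{\pi \left(13 e^{9 \left|{\omega}\right|} - 4\right) e^{- 13 \left|{\omega}\right|}}{1989}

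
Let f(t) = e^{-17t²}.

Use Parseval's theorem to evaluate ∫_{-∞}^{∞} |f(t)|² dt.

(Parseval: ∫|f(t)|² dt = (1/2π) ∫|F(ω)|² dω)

∫|f(t)|² dt = \frac{\sqrt{34} \sqrt{\pi}}{34}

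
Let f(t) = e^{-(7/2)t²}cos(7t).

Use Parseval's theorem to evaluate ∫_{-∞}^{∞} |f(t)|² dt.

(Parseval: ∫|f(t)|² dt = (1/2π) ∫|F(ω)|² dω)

∫|f(t)|² dt = \frac{\sqrt{7} \sqrt{\pi} \left(1 + e^{7}\right)}{14 e^{7}}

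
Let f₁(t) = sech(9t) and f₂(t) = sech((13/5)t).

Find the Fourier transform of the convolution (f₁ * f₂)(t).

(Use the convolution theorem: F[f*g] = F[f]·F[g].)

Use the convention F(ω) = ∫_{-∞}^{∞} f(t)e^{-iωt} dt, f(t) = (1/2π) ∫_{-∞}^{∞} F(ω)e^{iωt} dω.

F[f₁*f₂](ω) = \frac{5 \pi^{2}}{117 \cosh{\left(\frac{\pi \omega}{18} \right)} \cosh{\left(\frac{5 \pi \omega}{26} \right)}}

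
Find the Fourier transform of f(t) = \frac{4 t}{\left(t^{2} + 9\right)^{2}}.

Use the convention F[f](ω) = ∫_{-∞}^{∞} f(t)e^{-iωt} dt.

F(ω) = - \frac{2 i \pi \omega e^{- 3 \left|{\omega}\right|}}{3}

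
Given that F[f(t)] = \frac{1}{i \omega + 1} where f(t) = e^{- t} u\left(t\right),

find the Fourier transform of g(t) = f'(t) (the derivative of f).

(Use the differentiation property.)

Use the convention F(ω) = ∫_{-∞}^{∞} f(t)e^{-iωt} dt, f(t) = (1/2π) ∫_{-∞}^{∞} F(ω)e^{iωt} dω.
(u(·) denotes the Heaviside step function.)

F[g](ω) = \frac{\omega}{\omega - i}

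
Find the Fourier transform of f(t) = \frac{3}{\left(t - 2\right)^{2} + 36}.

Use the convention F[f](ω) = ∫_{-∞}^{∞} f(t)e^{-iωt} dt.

F(ω) = \frac{\pi e^{- 2 i \omega - 6 \left|{\omega}\right|}}{2}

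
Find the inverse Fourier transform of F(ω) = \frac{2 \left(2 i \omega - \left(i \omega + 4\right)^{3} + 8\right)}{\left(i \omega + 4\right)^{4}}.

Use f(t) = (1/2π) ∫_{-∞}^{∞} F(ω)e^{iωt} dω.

f(t) = 2 \left(t^{2} - 1\right) e^{- 4 t} u\left(t\right)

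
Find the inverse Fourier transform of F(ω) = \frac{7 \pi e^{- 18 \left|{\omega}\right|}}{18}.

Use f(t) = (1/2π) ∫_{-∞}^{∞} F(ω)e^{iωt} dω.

f(t) = \frac{7}{t^{2} + 324}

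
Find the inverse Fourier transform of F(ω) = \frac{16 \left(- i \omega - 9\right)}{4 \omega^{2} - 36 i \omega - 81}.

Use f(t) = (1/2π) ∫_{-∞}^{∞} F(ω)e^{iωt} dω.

f(t) = 4 \left(\frac{9 t}{2} + 1\right) e^{- \frac{9 t}{2}} u\left(t\right)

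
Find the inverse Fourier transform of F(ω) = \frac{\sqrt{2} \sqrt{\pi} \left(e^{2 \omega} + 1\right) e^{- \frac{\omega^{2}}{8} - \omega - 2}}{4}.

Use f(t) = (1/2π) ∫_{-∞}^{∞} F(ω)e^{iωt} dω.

f(t) = e^{- 2 t^{2}} \cos{\left(4 t \right)}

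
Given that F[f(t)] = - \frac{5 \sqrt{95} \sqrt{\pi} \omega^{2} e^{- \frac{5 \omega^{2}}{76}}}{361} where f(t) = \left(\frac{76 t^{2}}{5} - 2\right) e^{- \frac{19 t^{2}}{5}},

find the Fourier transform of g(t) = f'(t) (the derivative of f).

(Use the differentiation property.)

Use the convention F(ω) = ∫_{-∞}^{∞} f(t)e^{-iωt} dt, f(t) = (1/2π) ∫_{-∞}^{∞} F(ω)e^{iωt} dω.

F[g](ω) = - \frac{5 \sqrt{95} i \sqrt{\pi} \omega^{3} e^{- \frac{5 \omega^{2}}{76}}}{361}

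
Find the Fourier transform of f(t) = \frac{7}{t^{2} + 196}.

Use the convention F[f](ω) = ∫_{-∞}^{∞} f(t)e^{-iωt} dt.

F(ω) = \frac{\pi e^{- 14 \left|{\omega}\right|}}{2}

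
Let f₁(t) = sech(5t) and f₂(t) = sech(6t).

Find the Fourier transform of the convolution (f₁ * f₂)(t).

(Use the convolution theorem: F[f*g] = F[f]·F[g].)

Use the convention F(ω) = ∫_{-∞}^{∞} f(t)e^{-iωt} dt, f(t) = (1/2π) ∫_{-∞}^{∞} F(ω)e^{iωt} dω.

F[f₁*f₂](ω) = \frac{\pi^{2}}{30 \cosh{\left(\frac{\pi \omega}{12} \right)} \cosh{\left(\frac{\pi \omega}{10} \right)}}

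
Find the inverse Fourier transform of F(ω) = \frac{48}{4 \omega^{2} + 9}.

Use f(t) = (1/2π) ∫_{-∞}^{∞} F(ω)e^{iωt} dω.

f(t) = 4 e^{- \frac{3 \left|{t}\right|}{2}}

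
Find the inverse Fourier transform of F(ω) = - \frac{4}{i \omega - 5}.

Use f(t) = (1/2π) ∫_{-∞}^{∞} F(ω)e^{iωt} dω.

f(t) = 4 e^{5 t} u\left(- t\right)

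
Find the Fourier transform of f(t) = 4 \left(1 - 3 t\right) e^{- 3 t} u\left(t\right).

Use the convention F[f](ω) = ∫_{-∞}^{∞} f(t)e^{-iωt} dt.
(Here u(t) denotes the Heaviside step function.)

F(ω) = \frac{4 i \omega}{- \omega^{2} + 6 i \omega + 9}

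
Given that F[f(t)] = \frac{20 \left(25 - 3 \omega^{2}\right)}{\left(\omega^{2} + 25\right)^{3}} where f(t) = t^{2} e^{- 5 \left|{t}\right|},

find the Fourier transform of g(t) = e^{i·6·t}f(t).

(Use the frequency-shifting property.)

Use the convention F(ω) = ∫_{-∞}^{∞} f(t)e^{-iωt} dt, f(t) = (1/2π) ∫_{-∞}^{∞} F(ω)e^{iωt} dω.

F[g](ω) = \frac{20 \left(25 - 3 \left(\omega - 6\right)^{2}\right)}{\left(\left(\omega - 6\right)^{2} + 25\right)^{3}}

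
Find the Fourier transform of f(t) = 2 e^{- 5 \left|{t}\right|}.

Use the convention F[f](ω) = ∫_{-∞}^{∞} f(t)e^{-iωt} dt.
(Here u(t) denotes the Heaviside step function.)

F(ω) = \frac{20}{\omega^{2} + 25}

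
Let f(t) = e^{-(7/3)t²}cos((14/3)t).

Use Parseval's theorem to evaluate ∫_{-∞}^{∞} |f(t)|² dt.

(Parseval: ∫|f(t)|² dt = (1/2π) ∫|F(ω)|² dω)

∫|f(t)|² dt = \frac{\sqrt{42} \sqrt{\pi} \left(1 + e^{\frac{14}{3}}\right)}{28 e^{\frac{14}{3}}}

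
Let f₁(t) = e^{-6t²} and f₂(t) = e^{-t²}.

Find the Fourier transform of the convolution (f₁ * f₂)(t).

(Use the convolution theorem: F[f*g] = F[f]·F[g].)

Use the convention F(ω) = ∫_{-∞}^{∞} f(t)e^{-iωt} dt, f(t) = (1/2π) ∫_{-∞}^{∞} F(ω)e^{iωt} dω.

F[f₁*f₂](ω) = \frac{\sqrt{6} \pi e^{- \frac{7 \omega^{2}}{24}}}{6}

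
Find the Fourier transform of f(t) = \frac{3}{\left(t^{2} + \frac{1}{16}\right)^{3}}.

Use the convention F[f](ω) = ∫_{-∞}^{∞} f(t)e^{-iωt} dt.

F(ω) = 24 \pi \left(\omega^{2} + 12 \left|{\omega}\right| + 48\right) e^{- \frac{\left|{\omega}\right|}{4}}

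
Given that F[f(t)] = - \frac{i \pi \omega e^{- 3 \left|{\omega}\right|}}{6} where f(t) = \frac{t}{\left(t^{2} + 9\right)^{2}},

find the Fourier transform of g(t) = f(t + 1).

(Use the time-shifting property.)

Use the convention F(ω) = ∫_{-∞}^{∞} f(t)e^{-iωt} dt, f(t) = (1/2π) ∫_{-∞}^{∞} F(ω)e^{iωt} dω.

F[g](ω) = - \frac{i \pi \omega e^{i \omega - 3 \left|{\omega}\right|}}{6}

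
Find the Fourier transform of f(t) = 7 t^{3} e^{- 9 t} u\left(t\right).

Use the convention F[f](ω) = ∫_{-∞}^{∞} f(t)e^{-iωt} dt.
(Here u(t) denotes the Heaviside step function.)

F(ω) = \frac{42}{\left(i \omega + 9\right)^{4}}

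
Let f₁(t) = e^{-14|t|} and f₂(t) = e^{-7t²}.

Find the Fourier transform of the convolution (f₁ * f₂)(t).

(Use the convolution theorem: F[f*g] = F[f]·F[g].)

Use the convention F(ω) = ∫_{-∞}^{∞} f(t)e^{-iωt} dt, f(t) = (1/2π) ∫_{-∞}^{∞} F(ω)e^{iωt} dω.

F[f₁*f₂](ω) = \frac{4 \sqrt{7} \sqrt{\pi} e^{- \frac{\omega^{2}}{28}}}{\omega^{2} + 196}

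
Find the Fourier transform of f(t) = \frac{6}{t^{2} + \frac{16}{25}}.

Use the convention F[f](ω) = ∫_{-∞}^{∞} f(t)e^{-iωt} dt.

F(ω) = \frac{15 \pi e^{- \frac{4 \left|{\omega}\right|}{5}}}{2}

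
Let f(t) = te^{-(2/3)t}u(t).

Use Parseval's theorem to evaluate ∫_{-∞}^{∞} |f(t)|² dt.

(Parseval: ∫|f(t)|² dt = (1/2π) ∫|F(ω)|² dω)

∫|f(t)|² dt = \frac{27}{32}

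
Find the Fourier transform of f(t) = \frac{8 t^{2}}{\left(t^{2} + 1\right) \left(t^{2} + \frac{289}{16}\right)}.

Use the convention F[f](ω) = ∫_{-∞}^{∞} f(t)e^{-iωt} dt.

F(ω) = - \frac{128 \pi e^{- \left|{\omega}\right|}}{273} + \frac{544 \pi e^{- \frac{17 \left|{\omega}\right|}{4}}}{273}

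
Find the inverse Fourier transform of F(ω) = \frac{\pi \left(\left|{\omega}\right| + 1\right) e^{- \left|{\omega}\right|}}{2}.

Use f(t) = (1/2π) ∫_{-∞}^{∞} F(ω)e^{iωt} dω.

f(t) = \frac{1}{\left(t^{2} + 1\right)^{2}}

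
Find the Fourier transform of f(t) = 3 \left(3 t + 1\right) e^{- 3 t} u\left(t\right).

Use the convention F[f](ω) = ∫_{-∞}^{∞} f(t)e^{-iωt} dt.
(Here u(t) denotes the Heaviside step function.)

F(ω) = \frac{3 \left(- i \omega - 6\right)}{\omega^{2} - 6 i \omega - 9}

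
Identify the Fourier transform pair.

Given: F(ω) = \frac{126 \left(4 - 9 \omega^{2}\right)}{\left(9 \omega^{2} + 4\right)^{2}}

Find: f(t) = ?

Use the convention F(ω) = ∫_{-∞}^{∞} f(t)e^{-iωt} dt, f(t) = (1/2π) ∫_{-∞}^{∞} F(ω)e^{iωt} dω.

f(t) = 7 e^{- \frac{2 \left|{t}\right|}{3}} \left|{t}\right|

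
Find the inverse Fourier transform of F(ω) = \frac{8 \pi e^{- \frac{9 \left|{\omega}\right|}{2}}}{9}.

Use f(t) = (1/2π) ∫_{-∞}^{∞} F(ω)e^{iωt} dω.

f(t) = \frac{4}{t^{2} + \frac{81}{4}}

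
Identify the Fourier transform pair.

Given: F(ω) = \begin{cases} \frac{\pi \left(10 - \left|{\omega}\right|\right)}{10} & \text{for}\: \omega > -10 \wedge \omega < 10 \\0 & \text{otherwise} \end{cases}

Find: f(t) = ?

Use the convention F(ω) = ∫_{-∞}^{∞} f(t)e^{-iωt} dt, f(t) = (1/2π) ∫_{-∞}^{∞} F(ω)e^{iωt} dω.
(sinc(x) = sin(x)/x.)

f(t) = 5 \operatorname{sinc}^{2}{\left(5 t \right)}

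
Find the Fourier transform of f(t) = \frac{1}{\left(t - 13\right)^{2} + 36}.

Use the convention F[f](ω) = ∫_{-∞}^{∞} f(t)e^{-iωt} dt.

F(ω) = \frac{\pi e^{- 13 i \omega - 6 \left|{\omega}\right|}}{6}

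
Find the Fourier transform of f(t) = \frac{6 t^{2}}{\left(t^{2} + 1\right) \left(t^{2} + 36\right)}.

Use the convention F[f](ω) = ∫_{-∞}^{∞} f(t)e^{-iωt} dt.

F(ω) = \frac{6 \pi \left(6 - e^{5 \left|{\omega}\right|}\right) e^{- 6 \left|{\omega}\right|}}{35}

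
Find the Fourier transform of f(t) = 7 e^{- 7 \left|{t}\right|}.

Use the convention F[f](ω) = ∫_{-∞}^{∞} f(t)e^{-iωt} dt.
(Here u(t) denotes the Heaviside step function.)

F(ω) = \frac{98}{\omega^{2} + 49}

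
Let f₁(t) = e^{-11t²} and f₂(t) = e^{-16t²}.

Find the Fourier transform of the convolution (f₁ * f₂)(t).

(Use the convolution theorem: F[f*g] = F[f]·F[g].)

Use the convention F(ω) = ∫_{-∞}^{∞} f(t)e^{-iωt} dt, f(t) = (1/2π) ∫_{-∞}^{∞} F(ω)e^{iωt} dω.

F[f₁*f₂](ω) = \frac{\sqrt{11} \pi e^{- \frac{27 \omega^{2}}{704}}}{44}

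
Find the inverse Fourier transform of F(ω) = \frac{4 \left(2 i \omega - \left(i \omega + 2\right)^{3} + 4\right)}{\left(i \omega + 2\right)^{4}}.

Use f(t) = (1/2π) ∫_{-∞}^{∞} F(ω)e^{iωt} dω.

f(t) = 4 \left(t^{2} - 1\right) e^{- 2 t} u\left(t\right)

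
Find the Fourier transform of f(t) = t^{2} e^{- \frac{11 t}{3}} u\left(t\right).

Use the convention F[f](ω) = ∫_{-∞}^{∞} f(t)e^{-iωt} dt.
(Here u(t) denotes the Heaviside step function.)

F(ω) = \frac{54}{\left(3 i \omega + 11\right)^{3}}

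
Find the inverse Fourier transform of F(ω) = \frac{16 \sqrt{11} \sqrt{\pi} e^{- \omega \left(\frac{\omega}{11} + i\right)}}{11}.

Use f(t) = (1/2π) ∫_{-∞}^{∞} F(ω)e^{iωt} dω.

f(t) = 8 e^{- \frac{11 \left(t - 1\right)^{2}}{4}}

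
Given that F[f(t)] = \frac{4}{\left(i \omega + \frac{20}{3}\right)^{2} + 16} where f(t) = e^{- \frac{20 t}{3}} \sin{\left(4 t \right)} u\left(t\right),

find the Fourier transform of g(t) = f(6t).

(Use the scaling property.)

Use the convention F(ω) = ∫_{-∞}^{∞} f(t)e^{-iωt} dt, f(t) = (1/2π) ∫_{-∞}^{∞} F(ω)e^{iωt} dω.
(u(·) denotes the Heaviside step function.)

F[g](ω) = \frac{24}{\left(i \omega + 40\right)^{2} + 576}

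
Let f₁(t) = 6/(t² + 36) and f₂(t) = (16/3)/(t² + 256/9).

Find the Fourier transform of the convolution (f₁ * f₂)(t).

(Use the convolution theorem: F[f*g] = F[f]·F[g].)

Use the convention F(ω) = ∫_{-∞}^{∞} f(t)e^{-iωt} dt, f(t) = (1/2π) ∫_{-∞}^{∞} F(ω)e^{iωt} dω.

F[f₁*f₂](ω) = \pi^{2} e^{- \frac{34 \left|{\omega}\right|}{3}}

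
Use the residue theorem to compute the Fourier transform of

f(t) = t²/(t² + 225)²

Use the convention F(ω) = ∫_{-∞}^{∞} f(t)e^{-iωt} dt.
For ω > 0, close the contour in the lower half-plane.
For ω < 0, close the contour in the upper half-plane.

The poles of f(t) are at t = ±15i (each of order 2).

Let g(z) = f(z)e^{-iωz}; for large |z| the factor e^{-iωz} decays in the lower half-plane when ω > 0 and in the upper half-plane when ω < 0.

Case ω > 0 (lower half-plane, clockwise contour ⇒ F(ω) = -2πi·ΣRes):
  Res_{z = - 15 i} g(z) = \frac{i \left(1 - 15 \omega\right) e^{- 15 \omega}}{60} (pole of order 2)
  F(ω) = -2πi·ΣRes = \frac{\pi \left(1 - 15 \omega\right) e^{- 15 \omega}}{30}

Case ω < 0 (upper half-plane, counterclockwise contour ⇒ F(ω) = +2πi·ΣRes):
  Res_{z = 15 i} g(z) = \frac{i \left(- 15 \omega - 1\right) e^{15 \omega}}{60} (pole of order 2)
  F(ω) = 2πi·ΣRes = \frac{\pi \left(15 \omega + 1\right) e^{15 \omega}}{30}

Both cases combine into a single formula in |ω|:

F(ω) = \frac{\pi \left(1 - 15 \left|{\omega}\right|\right) e^{- 15 \left|{\omega}\right|}}{30}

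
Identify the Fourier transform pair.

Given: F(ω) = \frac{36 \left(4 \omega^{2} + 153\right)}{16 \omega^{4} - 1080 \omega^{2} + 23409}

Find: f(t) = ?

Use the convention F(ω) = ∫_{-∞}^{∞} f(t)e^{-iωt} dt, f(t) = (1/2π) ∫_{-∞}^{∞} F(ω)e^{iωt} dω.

f(t) = 3 e^{- \frac{3 \left|{t}\right|}{2}} \cos{\left(6 t \right)}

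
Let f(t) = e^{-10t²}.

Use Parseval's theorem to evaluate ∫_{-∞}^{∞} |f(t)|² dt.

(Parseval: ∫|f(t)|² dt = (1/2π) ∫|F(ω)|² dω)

∫|f(t)|² dt = \frac{\sqrt{5} \sqrt{\pi}}{10}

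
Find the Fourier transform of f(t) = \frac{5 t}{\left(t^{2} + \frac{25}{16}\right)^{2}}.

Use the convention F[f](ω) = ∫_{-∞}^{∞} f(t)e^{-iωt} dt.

F(ω) = - 2 i \pi \omega e^{- \frac{5 \left|{\omega}\right|}{4}}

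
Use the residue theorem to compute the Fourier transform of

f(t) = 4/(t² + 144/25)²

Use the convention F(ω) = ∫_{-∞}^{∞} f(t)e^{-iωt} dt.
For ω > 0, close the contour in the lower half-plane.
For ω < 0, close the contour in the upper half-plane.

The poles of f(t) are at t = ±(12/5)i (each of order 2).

Let g(z) = f(z)e^{-iωz}; for large |z| the factor e^{-iωz} decays in the lower half-plane when ω > 0 and in the upper half-plane when ω < 0.

Case ω > 0 (lower half-plane, clockwise contour ⇒ F(ω) = -2πi·ΣRes):
  Res_{z = - \frac{12 i}{5}} g(z) = \frac{25 i \left(12 \omega + 5\right) e^{- \frac{12 \omega}{5}}}{1728} (pole of order 2)
  F(ω) = -2πi·ΣRes = \frac{25 \pi \left(12 \omega + 5\right) e^{- \frac{12 \omega}{5}}}{864}

Case ω < 0 (upper half-plane, counterclockwise contour ⇒ F(ω) = +2πi·ΣRes):
  Res_{z = \frac{12 i}{5}} g(z) = \frac{25 i \left(12 \omega - 5\right) e^{\frac{12 \omega}{5}}}{1728} (pole of order 2)
  F(ω) = 2πi·ΣRes = \frac{25 \pi \left(5 - 12 \omega\right) e^{\frac{12 \omega}{5}}}{864}

Both cases combine into a single formula in |ω|:

F(ω) = \frac{25 \pi \left(12 \left|{\omega}\right| + 5\right) e^{- \frac{12 \left|{\omega}\right|}{5}}}{864}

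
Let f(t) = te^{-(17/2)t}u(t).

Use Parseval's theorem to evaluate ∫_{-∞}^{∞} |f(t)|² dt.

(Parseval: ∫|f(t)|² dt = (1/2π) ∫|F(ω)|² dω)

∫|f(t)|² dt = \frac{2}{4913}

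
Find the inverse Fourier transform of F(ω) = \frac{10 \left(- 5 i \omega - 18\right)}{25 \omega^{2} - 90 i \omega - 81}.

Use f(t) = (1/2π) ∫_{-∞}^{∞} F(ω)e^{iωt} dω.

f(t) = 2 \left(\frac{9 t}{5} + 1\right) e^{- \frac{9 t}{5}} u\left(t\right)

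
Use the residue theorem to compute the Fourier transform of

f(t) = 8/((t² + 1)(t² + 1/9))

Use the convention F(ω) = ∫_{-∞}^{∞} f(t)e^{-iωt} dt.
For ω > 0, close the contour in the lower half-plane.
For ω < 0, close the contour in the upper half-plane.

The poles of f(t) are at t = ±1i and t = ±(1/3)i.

Let g(z) = f(z)e^{-iωz}; for large |z| the factor e^{-iωz} decays in the lower half-plane when ω > 0 and in the upper half-plane when ω < 0.

Case ω > 0 (lower half-plane, clockwise contour ⇒ F(ω) = -2πi·ΣRes):
  Res_{z = - i} g(z) = - \frac{9 i e^{- \omega}}{2}
  Res_{z = - \frac{i}{3}} g(z) = \frac{27 i e^{- \frac{\omega}{3}}}{2}
  F(ω) = -2πi·ΣRes = - 9 \pi e^{- \omega} + 27 \pi e^{- \frac{\omega}{3}}

Case ω < 0 (upper half-plane, counterclockwise contour ⇒ F(ω) = +2πi·ΣRes):
  Res_{z = i} g(z) = \frac{9 i e^{\omega}}{2}
  Res_{z = \frac{i}{3}} g(z) = - \frac{27 i e^{\frac{\omega}{3}}}{2}
  F(ω) = 2πi·ΣRes = 9 \pi \left(3 e^{\frac{\omega}{3}} - e^{\omega}\right)

Both cases combine into a single formula in |ω|:

F(ω) = - 9 \pi e^{- \left|{\omega}\right|} + 27 \pi e^{- \frac{\left|{\omega}\right|}{3}}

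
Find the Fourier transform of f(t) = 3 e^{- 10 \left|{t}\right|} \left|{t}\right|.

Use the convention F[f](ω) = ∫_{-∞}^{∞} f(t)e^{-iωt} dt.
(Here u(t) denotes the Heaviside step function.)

F(ω) = \frac{6 \left(100 - \omega^{2}\right)}{\left(\omega^{2} + 100\right)^{2}}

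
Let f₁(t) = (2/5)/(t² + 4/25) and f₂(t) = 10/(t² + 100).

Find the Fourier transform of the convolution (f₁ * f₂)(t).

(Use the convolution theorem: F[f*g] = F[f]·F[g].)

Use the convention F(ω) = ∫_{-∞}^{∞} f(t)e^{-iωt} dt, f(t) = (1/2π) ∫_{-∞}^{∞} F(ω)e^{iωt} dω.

F[f₁*f₂](ω) = \pi^{2} e^{- \frac{52 \left|{\omega}\right|}{5}}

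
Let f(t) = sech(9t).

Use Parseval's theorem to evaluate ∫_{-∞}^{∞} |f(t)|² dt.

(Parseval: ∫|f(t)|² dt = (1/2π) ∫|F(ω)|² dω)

∫|f(t)|² dt = \frac{2}{9}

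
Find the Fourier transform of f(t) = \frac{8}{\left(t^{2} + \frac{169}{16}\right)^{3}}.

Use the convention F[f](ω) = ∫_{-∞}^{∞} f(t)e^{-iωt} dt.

F(ω) = \frac{64 \pi \left(169 \omega^{2} + 156 \left|{\omega}\right| + 48\right) e^{- \frac{13 \left|{\omega}\right|}{4}}}{371293}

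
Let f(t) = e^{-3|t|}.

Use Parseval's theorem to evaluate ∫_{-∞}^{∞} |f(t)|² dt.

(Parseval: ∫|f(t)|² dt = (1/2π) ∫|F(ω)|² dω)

∫|f(t)|² dt = \frac{1}{3}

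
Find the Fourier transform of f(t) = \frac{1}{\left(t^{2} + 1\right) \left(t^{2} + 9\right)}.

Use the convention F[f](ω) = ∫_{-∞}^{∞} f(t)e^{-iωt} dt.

F(ω) = \frac{\pi e^{- \left|{\omega}\right|}}{8} - \frac{\pi e^{- 3 \left|{\omega}\right|}}{24}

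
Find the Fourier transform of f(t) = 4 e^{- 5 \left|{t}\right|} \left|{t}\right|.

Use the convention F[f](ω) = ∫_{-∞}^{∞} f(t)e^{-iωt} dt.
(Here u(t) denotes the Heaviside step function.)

F(ω) = \frac{8 \left(25 - \omega^{2}\right)}{\left(\omega^{2} + 25\right)^{2}}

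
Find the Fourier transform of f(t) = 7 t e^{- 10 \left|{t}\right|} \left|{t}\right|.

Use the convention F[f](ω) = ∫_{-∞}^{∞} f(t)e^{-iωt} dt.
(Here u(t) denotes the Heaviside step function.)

F(ω) = \frac{28 i \omega \left(\omega^{2} - 300\right)}{\left(\omega^{2} + 100\right)^{3}}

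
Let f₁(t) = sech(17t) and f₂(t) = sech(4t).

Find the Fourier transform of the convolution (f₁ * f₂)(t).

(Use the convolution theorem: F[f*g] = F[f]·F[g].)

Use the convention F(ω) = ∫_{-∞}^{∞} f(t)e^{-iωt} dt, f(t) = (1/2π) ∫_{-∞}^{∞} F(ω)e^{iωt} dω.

F[f₁*f₂](ω) = \frac{\pi^{2}}{68 \cosh{\left(\frac{\pi \omega}{34} \right)} \cosh{\left(\frac{\pi \omega}{8} \right)}}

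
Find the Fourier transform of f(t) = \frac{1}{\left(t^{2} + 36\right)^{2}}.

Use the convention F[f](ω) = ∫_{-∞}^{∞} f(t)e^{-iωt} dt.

F(ω) = \frac{\pi \left(6 \left|{\omega}\right| + 1\right) e^{- 6 \left|{\omega}\right|}}{432}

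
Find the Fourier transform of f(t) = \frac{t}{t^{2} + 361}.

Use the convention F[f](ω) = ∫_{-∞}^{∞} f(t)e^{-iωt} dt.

F(ω) = - i \pi e^{- 19 \left|{\omega}\right|} \operatorname{sign}{\left(\omega \right)}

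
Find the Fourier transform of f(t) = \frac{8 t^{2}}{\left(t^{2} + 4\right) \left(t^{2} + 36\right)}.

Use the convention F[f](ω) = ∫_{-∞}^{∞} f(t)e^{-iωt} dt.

F(ω) = \frac{\pi \left(3 - e^{4 \left|{\omega}\right|}\right) e^{- 6 \left|{\omega}\right|}}{2}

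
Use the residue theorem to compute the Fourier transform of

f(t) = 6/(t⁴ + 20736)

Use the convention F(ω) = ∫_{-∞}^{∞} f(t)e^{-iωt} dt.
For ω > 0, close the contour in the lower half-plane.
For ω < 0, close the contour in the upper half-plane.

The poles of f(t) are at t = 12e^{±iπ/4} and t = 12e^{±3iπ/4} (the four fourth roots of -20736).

Let g(z) = f(z)e^{-iωz}; for large |z| the factor e^{-iωz} decays in the lower half-plane when ω > 0 and in the upper half-plane when ω < 0.

Case ω > 0 (lower half-plane, clockwise contour ⇒ F(ω) = -2πi·ΣRes):
  Res_{z = - 6 \sqrt{2} - 6 \sqrt{2} i} g(z) = \frac{\sqrt{2} i \left(1 - i\right) e^{6 \sqrt{2} \omega \left(-1 + i\right)}}{2304}
  Res_{z = 6 \sqrt{2} - 6 \sqrt{2} i} g(z) = \frac{\sqrt{2} i \left(1 + i\right) e^{- 6 \sqrt{2} \omega \left(1 + i\right)}}{2304}
  F(ω) = -2πi·ΣRes = \frac{\sqrt{2} \pi \left(1 - i\right) \left(e^{12 \sqrt{2} i \omega} + i\right) e^{- 6 \sqrt{2} \omega \left(1 + i\right)}}{1152} = \frac{\pi e^{- 6 \sqrt{2} \omega} \sin{\left(6 \sqrt{2} \omega + \frac{\pi}{4} \right)}}{288}

Case ω < 0 (upper half-plane, counterclockwise contour ⇒ F(ω) = +2πi·ΣRes):
  Res_{z = 6 \sqrt{2} + 6 \sqrt{2} i} g(z) = \frac{\sqrt{2} i \left(-1 + i\right) e^{6 \sqrt{2} \omega \left(1 - i\right)}}{2304}
  Res_{z = - 6 \sqrt{2} + 6 \sqrt{2} i} g(z) = \frac{\sqrt{2} \left(1 - i\right) e^{6 \sqrt{2} \omega \left(1 + i\right)}}{2304}
  F(ω) = 2πi·ΣRes = - \frac{\sqrt{2} i \pi \left(i \left(1 - i\right) e^{6 \sqrt{2} \omega \left(1 - i\right)} - \left(1 - i\right) e^{6 \sqrt{2} \omega \left(1 + i\right)}\right)}{1152} = \frac{\pi e^{6 \sqrt{2} \omega} \cos{\left(6 \sqrt{2} \omega + \frac{\pi}{4} \right)}}{288}

Both cases combine into a single formula in |ω|:

F(ω) = \frac{\pi e^{- 6 \sqrt{2} \left|{\omega}\right|} \sin{\left(6 \sqrt{2} \left|{\omega}\right| + \frac{\pi}{4} \right)}}{288}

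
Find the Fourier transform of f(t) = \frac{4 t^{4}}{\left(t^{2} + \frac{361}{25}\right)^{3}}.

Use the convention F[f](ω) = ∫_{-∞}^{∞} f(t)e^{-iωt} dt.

F(ω) = \frac{\pi \left(361 \omega^{2} - 475 \left|{\omega}\right| + 75\right) e^{- \frac{19 \left|{\omega}\right|}{5}}}{190}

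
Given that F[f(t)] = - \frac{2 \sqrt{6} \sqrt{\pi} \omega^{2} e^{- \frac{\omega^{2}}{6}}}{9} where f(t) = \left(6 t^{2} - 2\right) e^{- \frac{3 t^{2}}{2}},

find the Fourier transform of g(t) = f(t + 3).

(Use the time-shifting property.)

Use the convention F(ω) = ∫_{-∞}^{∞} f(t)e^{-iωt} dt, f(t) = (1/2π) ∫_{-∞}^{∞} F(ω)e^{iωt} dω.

F[g](ω) = - \frac{2 \sqrt{6} \sqrt{\pi} \omega^{2} e^{- \frac{\omega \left(\omega - 18 i\right)}{6}}}{9}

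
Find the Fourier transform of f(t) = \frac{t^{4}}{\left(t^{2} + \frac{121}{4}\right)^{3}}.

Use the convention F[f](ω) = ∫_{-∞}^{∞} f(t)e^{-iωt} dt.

F(ω) = \frac{\pi \left(121 \omega^{2} - 110 \left|{\omega}\right| + 12\right) e^{- \frac{11 \left|{\omega}\right|}{2}}}{176}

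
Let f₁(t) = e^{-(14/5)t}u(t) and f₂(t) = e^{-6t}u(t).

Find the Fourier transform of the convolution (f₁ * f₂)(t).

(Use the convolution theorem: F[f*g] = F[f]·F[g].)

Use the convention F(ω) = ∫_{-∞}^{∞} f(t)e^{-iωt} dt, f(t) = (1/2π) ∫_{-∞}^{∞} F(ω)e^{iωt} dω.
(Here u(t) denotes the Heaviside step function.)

F[f₁*f₂](ω) = \frac{5}{\left(i \omega + 6\right) \left(5 i \omega + 14\right)}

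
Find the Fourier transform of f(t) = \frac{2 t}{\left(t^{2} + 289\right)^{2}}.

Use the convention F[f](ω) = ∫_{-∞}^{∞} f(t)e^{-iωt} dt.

F(ω) = - \frac{i \pi \omega e^{- 17 \left|{\omega}\right|}}{17}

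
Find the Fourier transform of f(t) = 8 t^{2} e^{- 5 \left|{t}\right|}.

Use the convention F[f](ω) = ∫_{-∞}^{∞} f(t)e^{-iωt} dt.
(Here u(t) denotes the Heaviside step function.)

F(ω) = \frac{160 \left(25 - 3 \omega^{2}\right)}{\left(\omega^{2} + 25\right)^{3}}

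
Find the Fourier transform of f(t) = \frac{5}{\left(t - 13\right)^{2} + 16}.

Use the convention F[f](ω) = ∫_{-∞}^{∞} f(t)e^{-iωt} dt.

F(ω) = \frac{5 \pi e^{- 13 i \omega - 4 \left|{\omega}\right|}}{4}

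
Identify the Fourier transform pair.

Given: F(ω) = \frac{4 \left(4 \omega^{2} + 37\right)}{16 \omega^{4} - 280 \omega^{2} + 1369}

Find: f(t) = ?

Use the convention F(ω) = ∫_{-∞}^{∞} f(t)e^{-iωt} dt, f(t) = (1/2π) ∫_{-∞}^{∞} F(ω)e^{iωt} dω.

f(t) = e^{- \frac{\left|{t}\right|}{2}} \cos{\left(3 t \right)}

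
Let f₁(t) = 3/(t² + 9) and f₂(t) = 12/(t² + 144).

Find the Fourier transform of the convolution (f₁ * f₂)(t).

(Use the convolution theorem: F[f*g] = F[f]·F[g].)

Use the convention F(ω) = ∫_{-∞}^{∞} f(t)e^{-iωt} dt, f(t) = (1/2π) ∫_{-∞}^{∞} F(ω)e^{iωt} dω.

F[f₁*f₂](ω) = \pi^{2} e^{- 15 \left|{\omega}\right|}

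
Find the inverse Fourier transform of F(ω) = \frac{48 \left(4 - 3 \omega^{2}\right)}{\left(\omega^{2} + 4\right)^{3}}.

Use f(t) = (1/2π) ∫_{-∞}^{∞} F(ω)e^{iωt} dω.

f(t) = 6 t^{2} e^{- 2 \left|{t}\right|}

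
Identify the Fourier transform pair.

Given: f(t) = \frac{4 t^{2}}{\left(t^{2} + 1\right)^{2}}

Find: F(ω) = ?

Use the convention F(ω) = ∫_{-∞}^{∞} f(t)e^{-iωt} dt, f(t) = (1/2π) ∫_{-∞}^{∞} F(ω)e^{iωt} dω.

F(ω) = 2 \pi \left(1 - \left|{\omega}\right|\right) e^{- \left|{\omega}\right|}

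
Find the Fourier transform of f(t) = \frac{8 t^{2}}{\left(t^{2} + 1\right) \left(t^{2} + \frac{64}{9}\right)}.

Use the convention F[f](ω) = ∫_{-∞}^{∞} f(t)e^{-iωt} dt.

F(ω) = - \frac{72 \pi e^{- \left|{\omega}\right|}}{55} + \frac{192 \pi e^{- \frac{8 \left|{\omega}\right|}{3}}}{55}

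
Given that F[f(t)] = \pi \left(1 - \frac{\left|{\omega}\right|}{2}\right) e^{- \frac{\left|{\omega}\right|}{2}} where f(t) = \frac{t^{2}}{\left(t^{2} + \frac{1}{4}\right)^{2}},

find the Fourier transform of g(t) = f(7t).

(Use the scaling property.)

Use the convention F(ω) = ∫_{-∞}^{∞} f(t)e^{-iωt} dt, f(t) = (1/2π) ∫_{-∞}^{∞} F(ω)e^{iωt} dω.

F[g](ω) = \frac{\pi \left(14 - \left|{\omega}\right|\right) e^{- \frac{\left|{\omega}\right|}{14}}}{98}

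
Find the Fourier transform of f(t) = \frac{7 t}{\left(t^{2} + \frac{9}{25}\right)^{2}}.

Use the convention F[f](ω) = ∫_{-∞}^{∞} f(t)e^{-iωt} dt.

F(ω) = - \frac{35 i \pi \omega e^{- \frac{3 \left|{\omega}\right|}{5}}}{6}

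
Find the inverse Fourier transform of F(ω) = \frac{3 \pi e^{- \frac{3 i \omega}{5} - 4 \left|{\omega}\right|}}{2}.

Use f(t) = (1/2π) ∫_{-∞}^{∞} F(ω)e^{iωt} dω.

f(t) = \frac{6}{\left(t - \frac{3}{5}\right)^{2} + 16}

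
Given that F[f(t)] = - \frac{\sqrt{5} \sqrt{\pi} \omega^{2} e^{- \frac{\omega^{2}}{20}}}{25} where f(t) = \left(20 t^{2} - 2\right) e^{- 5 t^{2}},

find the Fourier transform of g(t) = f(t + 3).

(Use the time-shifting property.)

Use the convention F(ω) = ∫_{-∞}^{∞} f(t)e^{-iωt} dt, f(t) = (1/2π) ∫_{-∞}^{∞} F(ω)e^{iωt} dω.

F[g](ω) = - \frac{\sqrt{5} \sqrt{\pi} \omega^{2} e^{- \frac{\omega \left(\omega - 60 i\right)}{20}}}{25}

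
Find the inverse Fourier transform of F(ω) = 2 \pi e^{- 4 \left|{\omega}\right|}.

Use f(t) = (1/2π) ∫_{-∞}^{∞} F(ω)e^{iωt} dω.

f(t) = \frac{8}{t^{2} + 16}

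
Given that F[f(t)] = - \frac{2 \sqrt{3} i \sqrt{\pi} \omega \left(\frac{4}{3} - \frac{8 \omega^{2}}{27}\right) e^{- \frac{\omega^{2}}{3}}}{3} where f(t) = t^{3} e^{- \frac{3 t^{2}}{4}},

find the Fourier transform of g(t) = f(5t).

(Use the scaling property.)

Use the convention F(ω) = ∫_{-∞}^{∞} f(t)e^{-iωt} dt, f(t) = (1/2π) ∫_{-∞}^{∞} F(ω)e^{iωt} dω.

F[g](ω) = \frac{8 \sqrt{3} i \sqrt{\pi} \omega \left(2 \omega^{2} - 225\right) e^{- \frac{\omega^{2}}{75}}}{50625}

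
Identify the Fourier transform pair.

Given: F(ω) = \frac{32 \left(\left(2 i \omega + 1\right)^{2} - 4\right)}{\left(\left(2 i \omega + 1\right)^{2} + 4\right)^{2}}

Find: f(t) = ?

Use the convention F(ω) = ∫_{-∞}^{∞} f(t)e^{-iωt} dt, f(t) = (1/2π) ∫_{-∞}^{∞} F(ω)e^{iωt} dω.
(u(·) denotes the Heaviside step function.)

f(t) = 8 t e^{- \frac{t}{2}} \cos{\left(t \right)} u\left(t\right)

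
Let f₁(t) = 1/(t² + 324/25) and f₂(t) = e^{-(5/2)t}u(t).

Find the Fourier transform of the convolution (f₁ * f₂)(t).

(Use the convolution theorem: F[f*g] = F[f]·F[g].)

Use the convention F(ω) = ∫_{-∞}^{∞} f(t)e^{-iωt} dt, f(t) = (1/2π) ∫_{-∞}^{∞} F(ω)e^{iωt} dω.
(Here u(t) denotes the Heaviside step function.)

F[f₁*f₂](ω) = \frac{5 \pi e^{- \frac{18 \left|{\omega}\right|}{5}}}{9 \left(2 i \omega + 5\right)}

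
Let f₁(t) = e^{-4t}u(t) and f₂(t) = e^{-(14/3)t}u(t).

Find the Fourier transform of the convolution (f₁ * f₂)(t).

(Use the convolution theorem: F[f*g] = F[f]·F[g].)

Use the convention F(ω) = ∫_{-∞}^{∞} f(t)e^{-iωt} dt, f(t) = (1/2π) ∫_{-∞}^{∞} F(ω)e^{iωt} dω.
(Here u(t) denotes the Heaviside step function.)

F[f₁*f₂](ω) = \frac{3}{\left(i \omega + 4\right) \left(3 i \omega + 14\right)}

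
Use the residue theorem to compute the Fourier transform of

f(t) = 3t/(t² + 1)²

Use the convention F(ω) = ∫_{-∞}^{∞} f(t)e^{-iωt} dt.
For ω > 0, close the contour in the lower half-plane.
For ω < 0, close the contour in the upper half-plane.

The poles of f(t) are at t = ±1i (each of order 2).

Let g(z) = f(z)e^{-iωz}; for large |z| the factor e^{-iωz} decays in the lower half-plane when ω > 0 and in the upper half-plane when ω < 0.

Case ω > 0 (lower half-plane, clockwise contour ⇒ F(ω) = -2πi·ΣRes):
  Res_{z = - i} g(z) = \frac{3 \omega e^{- \omega}}{4} (pole of order 2)
  F(ω) = -2πi·ΣRes = - \frac{3 i \pi \omega e^{- \omega}}{2}

Case ω < 0 (upper half-plane, counterclockwise contour ⇒ F(ω) = +2πi·ΣRes):
  Res_{z = i} g(z) = - \frac{3 \omega e^{\omega}}{4} (pole of order 2)
  F(ω) = 2πi·ΣRes = - \frac{3 i \pi \omega e^{\omega}}{2}

Both cases combine into a single formula in |ω|:

F(ω) = - \frac{3 i \pi \omega e^{- \left|{\omega}\right|}}{2}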